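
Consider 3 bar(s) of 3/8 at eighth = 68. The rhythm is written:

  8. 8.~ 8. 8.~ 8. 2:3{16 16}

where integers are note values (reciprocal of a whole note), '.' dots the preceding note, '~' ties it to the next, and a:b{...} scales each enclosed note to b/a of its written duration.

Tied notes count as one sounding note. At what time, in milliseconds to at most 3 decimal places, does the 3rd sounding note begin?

1. 0.0ms @ 0 + 1323.529ms (3/2)
2. 1323.529ms @ 3/2 + 2647.059ms (3)
3. 3970.588ms @ 9/2 + 2647.059ms (3)
4. 6617.647ms @ 15/2 + 661.765ms (3/4)
5. 7279.412ms @ 33/4 + 661.765ms (3/4)

note 3 onset = 9/2b = 3970.588ms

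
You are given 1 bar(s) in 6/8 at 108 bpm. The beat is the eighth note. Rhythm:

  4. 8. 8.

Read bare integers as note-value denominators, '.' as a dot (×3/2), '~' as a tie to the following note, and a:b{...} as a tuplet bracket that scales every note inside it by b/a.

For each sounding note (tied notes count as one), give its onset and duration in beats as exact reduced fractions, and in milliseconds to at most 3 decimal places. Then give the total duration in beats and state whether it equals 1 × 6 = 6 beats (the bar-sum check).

1) 0.0ms=0b +1666.667ms=3b
2) 1666.667ms=3b +833.333ms=3/2b
3) 2500.0ms=9/2b +833.333ms=3/2b
Σ=6b of 6 (108bpm 6/8) — PASS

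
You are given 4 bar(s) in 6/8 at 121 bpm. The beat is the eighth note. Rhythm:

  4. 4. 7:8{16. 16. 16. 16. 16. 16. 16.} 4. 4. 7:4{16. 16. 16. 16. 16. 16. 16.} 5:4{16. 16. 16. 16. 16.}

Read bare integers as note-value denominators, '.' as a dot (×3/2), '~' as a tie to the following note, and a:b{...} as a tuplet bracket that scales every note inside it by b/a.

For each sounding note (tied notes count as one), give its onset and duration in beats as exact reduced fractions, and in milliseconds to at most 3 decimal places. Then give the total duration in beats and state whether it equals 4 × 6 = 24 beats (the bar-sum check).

1) 0.0ms=0b +1487.603ms=3b
2) 1487.603ms=3b +1487.603ms=3b
3) 2975.207ms=6b +425.03ms=6/7b
4) 3400.236ms=48/7b +425.03ms=6/7b
5) 3825.266ms=54/7b +425.03ms=6/7b
6) 4250.295ms=60/7b +425.03ms=6/7b
7) 4675.325ms=66/7b +425.03ms=6/7b
8) 5100.354ms=72/7b +425.03ms=6/7b
9) 5525.384ms=78/7b +425.03ms=6/7b
10) 5950.413ms=12b +1487.603ms=3b
11) 7438.017ms=15b +1487.603ms=3b
12) 8925.62ms=18b +212.515ms=3/7b
13) 9138.135ms=129/7b +212.515ms=3/7b
14) 9350.649ms=132/7b +212.515ms=3/7b
15) 9563.164ms=135/7b +212.515ms=3/7b
16) 9775.679ms=138/7b +212.515ms=3/7b
17) 9988.194ms=141/7b +212.515ms=3/7b
18) 10200.708ms=144/7b +212.515ms=3/7b
19) 10413.223ms=21b +297.521ms=3/5b
20) 10710.744ms=108/5b +297.521ms=3/5b
21) 11008.264ms=111/5b +297.521ms=3/5b
22) 11305.785ms=114/5b +297.521ms=3/5b
23) 11603.306ms=117/5b +297.521ms=3/5b
Σ=24b of 24 (121bpm 6/8) — PASS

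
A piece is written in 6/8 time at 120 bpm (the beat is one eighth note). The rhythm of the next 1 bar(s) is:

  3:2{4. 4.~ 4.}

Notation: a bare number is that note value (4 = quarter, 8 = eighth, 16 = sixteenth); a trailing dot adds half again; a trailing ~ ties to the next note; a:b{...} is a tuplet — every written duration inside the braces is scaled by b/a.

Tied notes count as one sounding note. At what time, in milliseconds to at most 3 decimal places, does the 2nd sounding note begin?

note 2 onset = 2b = 1000.0ms

1. 0.0ms @ 0 + 1000.0ms (2)
2. 1000.0ms @ 2 + 2000.0ms (4)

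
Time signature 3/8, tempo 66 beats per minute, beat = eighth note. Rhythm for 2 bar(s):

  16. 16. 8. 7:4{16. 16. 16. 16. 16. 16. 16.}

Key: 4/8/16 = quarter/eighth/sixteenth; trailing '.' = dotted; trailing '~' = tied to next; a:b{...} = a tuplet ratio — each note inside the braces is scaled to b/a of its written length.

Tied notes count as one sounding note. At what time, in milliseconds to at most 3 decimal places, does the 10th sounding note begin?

1. 0.0ms @ 0 + 681.818ms (3/4)
2. 681.818ms @ 3/4 + 681.818ms (3/4)
3. 1363.636ms @ 3/2 + 1363.636ms (3/2)
4. 2727.273ms @ 3 + 389.61ms (3/7)
5. 3116.883ms @ 24/7 + 389.61ms (3/7)
6. 3506.494ms @ 27/7 + 389.61ms (3/7)
7. 3896.104ms @ 30/7 + 389.61ms (3/7)
8. 4285.714ms @ 33/7 + 389.61ms (3/7)
9. 4675.325ms @ 36/7 + 389.61ms (3/7)
10. 5064.935ms @ 39/7 + 389.61ms (3/7)

note 10 onset = 39/7b = 5064.935ms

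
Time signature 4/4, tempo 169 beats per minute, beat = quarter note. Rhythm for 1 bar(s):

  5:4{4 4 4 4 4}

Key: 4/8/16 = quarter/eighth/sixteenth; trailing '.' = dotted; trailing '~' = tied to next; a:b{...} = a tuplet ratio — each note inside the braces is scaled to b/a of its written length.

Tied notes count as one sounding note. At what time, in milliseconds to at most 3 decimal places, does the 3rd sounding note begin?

1. 0.0ms @ 0 + 284.024ms (4/5)
2. 284.024ms @ 4/5 + 284.024ms (4/5)
3. 568.047ms @ 8/5 + 284.024ms (4/5)
4. 852.071ms @ 12/5 + 284.024ms (4/5)
5. 1136.095ms @ 16/5 + 284.024ms (4/5)

note 3 onset = 8/5b = 568.047ms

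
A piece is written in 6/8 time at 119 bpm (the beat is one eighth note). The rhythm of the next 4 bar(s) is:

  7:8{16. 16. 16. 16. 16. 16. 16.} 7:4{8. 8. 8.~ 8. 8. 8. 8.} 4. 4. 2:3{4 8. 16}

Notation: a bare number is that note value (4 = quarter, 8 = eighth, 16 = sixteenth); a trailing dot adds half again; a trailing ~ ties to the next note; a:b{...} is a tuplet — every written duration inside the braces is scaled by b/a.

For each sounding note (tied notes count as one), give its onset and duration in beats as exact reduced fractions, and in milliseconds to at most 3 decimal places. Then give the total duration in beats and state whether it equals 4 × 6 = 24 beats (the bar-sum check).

1) 0.0ms=0b +432.173ms=6/7b
2) 432.173ms=6/7b +432.173ms=6/7b
3) 864.346ms=12/7b +432.173ms=6/7b
4) 1296.519ms=18/7b +432.173ms=6/7b
5) 1728.691ms=24/7b +432.173ms=6/7b
6) 2160.864ms=30/7b +432.173ms=6/7b
7) 2593.037ms=36/7b +432.173ms=6/7b
8) 3025.21ms=6b +432.173ms=6/7b
9) 3457.383ms=48/7b +432.173ms=6/7b
10) 3889.556ms=54/7b +864.346ms=12/7b
11) 4753.902ms=66/7b +432.173ms=6/7b
12) 5186.074ms=72/7b +432.173ms=6/7b
13) 5618.247ms=78/7b +432.173ms=6/7b
14) 6050.42ms=12b +1512.605ms=3b
15) 7563.025ms=15b +1512.605ms=3b
16) 9075.63ms=18b +1512.605ms=3b
17) 10588.235ms=21b +1134.454ms=9/4b
18) 11722.689ms=93/4b +378.151ms=3/4b
Σ=24b of 24 (119bpm 6/8) — PASS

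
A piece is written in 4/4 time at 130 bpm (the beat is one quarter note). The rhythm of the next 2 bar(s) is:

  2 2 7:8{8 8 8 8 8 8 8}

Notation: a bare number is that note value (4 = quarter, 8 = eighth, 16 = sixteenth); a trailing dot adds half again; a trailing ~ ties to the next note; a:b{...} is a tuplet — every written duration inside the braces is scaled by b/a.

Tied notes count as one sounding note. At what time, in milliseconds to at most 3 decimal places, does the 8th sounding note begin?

1. 0.0ms @ 0 + 923.077ms (2)
2. 923.077ms @ 2 + 923.077ms (2)
3. 1846.154ms @ 4 + 263.736ms (4/7)
4. 2109.89ms @ 32/7 + 263.736ms (4/7)
5. 2373.626ms @ 36/7 + 263.736ms (4/7)
6. 2637.363ms @ 40/7 + 263.736ms (4/7)
7. 2901.099ms @ 44/7 + 263.736ms (4/7)
8. 3164.835ms @ 48/7 + 263.736ms (4/7)
9. 3428.571ms @ 52/7 + 263.736ms (4/7)

note 8 onset = 48/7b = 3164.835ms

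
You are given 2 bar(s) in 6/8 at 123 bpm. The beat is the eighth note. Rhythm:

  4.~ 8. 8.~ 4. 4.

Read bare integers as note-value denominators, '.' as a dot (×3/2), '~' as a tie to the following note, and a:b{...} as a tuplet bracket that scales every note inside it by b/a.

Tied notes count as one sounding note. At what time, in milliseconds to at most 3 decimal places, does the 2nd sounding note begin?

note 2 onset = 9/2b = 2195.122ms

1. 0.0ms @ 0 + 2195.122ms (9/2)
2. 2195.122ms @ 9/2 + 2195.122ms (9/2)
3. 4390.244ms @ 9 + 1463.415ms (3)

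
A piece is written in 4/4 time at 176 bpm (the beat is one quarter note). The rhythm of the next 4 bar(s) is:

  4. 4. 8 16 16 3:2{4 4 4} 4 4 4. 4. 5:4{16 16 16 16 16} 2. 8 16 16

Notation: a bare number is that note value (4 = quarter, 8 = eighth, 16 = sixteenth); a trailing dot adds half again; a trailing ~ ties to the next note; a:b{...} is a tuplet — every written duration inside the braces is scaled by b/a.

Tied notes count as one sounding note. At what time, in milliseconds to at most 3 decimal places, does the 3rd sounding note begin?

1. 0.0ms @ 0 + 511.364ms (3/2)
2. 511.364ms @ 3/2 + 511.364ms (3/2)
3. 1022.727ms @ 3 + 170.455ms (1/2)
4. 1193.182ms @ 7/2 + 85.227ms (1/4)
5. 1278.409ms @ 15/4 + 85.227ms (1/4)
6. 1363.636ms @ 4 + 227.273ms (2/3)
7. 1590.909ms @ 14/3 + 227.273ms (2/3)
8. 1818.182ms @ 16/3 + 227.273ms (2/3)
9. 2045.455ms @ 6 + 340.909ms (1)
10. 2386.364ms @ 7 + 340.909ms (1)
11. 2727.273ms @ 8 + 511.364ms (3/2)
12. 3238.636ms @ 19/2 + 511.364ms (3/2)
13. 3750.0ms @ 11 + 68.182ms (1/5)
14. 3818.182ms @ 56/5 + 68.182ms (1/5)
15. 3886.364ms @ 57/5 + 68.182ms (1/5)
16. 3954.545ms @ 58/5 + 68.182ms (1/5)
17. 4022.727ms @ 59/5 + 68.182ms (1/5)
18. 4090.909ms @ 12 + 1022.727ms (3)
19. 5113.636ms @ 15 + 170.455ms (1/2)
20. 5284.091ms @ 31/2 + 85.227ms (1/4)
21. 5369.318ms @ 63/4 + 85.227ms (1/4)

note 3 onset = 3b = 1022.727ms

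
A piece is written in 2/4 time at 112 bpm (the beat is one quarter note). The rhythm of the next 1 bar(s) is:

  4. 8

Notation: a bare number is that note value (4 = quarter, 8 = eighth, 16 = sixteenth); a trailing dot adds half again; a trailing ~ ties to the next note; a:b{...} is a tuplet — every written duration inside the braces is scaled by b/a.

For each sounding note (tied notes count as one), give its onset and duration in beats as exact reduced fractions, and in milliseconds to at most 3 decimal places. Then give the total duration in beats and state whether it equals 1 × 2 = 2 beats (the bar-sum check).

1) 0.0ms=0b +803.571ms=3/2b
2) 803.571ms=3/2b +267.857ms=1/2b
Σ=2b of 2 (112bpm 2/4) — PASS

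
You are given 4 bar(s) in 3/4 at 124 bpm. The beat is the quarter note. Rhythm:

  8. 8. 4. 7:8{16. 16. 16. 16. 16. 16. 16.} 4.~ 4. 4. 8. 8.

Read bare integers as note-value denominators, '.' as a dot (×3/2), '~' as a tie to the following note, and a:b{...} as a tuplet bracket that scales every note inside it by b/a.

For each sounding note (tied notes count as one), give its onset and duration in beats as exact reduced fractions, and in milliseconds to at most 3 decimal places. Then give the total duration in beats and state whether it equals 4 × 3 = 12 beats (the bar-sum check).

1) 0.0ms=0b +362.903ms=3/4b
2) 362.903ms=3/4b +362.903ms=3/4b
3) 725.806ms=3/2b +725.806ms=3/2b
4) 1451.613ms=3b +207.373ms=3/7b
5) 1658.986ms=24/7b +207.373ms=3/7b
6) 1866.359ms=27/7b +207.373ms=3/7b
7) 2073.733ms=30/7b +207.373ms=3/7b
8) 2281.106ms=33/7b +207.373ms=3/7b
9) 2488.479ms=36/7b +207.373ms=3/7b
10) 2695.853ms=39/7b +207.373ms=3/7b
11) 2903.226ms=6b +1451.613ms=3b
12) 4354.839ms=9b +725.806ms=3/2b
13) 5080.645ms=21/2b +362.903ms=3/4b
14) 5443.548ms=45/4b +362.903ms=3/4b
Σ=12b of 12 (124bpm 3/4) — PASS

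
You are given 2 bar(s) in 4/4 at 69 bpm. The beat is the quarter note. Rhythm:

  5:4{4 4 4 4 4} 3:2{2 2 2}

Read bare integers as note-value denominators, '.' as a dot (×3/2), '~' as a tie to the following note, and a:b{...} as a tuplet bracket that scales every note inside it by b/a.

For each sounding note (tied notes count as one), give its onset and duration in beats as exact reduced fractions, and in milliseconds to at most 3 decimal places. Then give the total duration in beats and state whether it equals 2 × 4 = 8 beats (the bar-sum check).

1) 0.0ms=0b +695.652ms=4/5b
2) 695.652ms=4/5b +695.652ms=4/5b
3) 1391.304ms=8/5b +695.652ms=4/5b
4) 2086.957ms=12/5b +695.652ms=4/5b
5) 2782.609ms=16/5b +695.652ms=4/5b
6) 3478.261ms=4b +1159.42ms=4/3b
7) 4637.681ms=16/3b +1159.42ms=4/3b
8) 5797.101ms=20/3b +1159.42ms=4/3b
Σ=8b of 8 (69bpm 4/4) — PASS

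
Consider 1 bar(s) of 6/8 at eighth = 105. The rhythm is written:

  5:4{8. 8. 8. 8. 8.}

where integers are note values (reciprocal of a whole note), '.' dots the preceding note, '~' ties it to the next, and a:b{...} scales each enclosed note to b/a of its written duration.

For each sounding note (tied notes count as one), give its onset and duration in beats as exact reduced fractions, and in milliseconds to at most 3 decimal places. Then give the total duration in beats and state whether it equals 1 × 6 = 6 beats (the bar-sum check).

1) 0.0ms=0b +685.714ms=6/5b
2) 685.714ms=6/5b +685.714ms=6/5b
3) 1371.429ms=12/5b +685.714ms=6/5b
4) 2057.143ms=18/5b +685.714ms=6/5b
5) 2742.857ms=24/5b +685.714ms=6/5b
Σ=6b of 6 (105bpm 6/8) — PASS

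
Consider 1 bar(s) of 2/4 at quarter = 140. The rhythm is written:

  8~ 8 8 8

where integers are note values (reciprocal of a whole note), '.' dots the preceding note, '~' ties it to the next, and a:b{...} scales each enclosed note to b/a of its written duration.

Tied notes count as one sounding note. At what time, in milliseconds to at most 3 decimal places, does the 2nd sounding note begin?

note 2 onset = 1b = 428.571ms

1. 0.0ms @ 0 + 428.571ms (1)
2. 428.571ms @ 1 + 214.286ms (1/2)
3. 642.857ms @ 3/2 + 214.286ms (1/2)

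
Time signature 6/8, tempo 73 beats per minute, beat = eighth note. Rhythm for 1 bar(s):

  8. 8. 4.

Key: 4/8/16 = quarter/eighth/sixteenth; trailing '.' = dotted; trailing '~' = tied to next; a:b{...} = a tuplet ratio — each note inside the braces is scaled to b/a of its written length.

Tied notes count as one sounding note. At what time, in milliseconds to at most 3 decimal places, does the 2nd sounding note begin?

1. 0.0ms @ 0 + 1232.877ms (3/2)
2. 1232.877ms @ 3/2 + 1232.877ms (3/2)
3. 2465.753ms @ 3 + 2465.753ms (3)

note 2 onset = 3/2b = 1232.877ms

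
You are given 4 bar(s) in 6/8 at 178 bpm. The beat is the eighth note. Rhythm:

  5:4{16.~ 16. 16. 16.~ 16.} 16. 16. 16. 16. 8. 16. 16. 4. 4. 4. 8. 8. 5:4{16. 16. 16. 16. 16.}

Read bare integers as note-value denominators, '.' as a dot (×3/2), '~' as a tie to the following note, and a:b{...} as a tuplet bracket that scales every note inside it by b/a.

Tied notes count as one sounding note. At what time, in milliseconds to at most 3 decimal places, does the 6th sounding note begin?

note 6 onset = 9/2b = 1516.854ms

1. 0.0ms @ 0 + 404.494ms (6/5)
2. 404.494ms @ 6/5 + 202.247ms (3/5)
3. 606.742ms @ 9/5 + 404.494ms (6/5)
4. 1011.236ms @ 3 + 252.809ms (3/4)
5. 1264.045ms @ 15/4 + 252.809ms (3/4)
6. 1516.854ms @ 9/2 + 252.809ms (3/4)
7. 1769.663ms @ 21/4 + 252.809ms (3/4)
8. 2022.472ms @ 6 + 505.618ms (3/2)
9. 2528.09ms @ 15/2 + 252.809ms (3/4)
10. 2780.899ms @ 33/4 + 252.809ms (3/4)
11. 3033.708ms @ 9 + 1011.236ms (3)
12. 4044.944ms @ 12 + 1011.236ms (3)
13. 5056.18ms @ 15 + 1011.236ms (3)
14. 6067.416ms @ 18 + 505.618ms (3/2)
15. 6573.034ms @ 39/2 + 505.618ms (3/2)
16. 7078.652ms @ 21 + 202.247ms (3/5)
17. 7280.899ms @ 108/5 + 202.247ms (3/5)
18. 7483.146ms @ 111/5 + 202.247ms (3/5)
19. 7685.393ms @ 114/5 + 202.247ms (3/5)
20. 7887.64ms @ 117/5 + 202.247ms (3/5)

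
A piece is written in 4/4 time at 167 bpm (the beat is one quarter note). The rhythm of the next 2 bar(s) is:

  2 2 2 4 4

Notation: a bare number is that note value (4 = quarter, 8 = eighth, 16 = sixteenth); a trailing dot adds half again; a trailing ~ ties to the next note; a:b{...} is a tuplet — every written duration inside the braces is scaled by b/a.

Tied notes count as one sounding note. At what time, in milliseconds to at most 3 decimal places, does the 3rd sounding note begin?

1. 0.0ms @ 0 + 718.563ms (2)
2. 718.563ms @ 2 + 718.563ms (2)
3. 1437.126ms @ 4 + 718.563ms (2)
4. 2155.689ms @ 6 + 359.281ms (1)
5. 2514.97ms @ 7 + 359.281ms (1)

note 3 onset = 4b = 1437.126ms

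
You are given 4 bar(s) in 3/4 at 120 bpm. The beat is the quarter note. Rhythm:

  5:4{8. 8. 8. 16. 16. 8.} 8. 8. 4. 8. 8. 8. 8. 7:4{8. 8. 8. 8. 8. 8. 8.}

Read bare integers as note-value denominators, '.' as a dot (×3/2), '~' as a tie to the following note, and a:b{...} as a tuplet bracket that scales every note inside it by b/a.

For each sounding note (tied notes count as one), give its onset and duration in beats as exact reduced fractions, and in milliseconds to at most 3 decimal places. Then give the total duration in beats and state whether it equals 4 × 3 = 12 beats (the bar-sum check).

1) 0.0ms=0b +300.0ms=3/5b
2) 300.0ms=3/5b +300.0ms=3/5b
3) 600.0ms=6/5b +300.0ms=3/5b
4) 900.0ms=9/5b +150.0ms=3/10b
5) 1050.0ms=21/10b +150.0ms=3/10b
6) 1200.0ms=12/5b +300.0ms=3/5b
7) 1500.0ms=3b +375.0ms=3/4b
8) 1875.0ms=15/4b +375.0ms=3/4b
9) 2250.0ms=9/2b +750.0ms=3/2b
10) 3000.0ms=6b +375.0ms=3/4b
11) 3375.0ms=27/4b +375.0ms=3/4b
12) 3750.0ms=15/2b +375.0ms=3/4b
13) 4125.0ms=33/4b +375.0ms=3/4b
14) 4500.0ms=9b +214.286ms=3/7b
15) 4714.286ms=66/7b +214.286ms=3/7b
16) 4928.571ms=69/7b +214.286ms=3/7b
17) 5142.857ms=72/7b +214.286ms=3/7b
18) 5357.143ms=75/7b +214.286ms=3/7b
19) 5571.429ms=78/7b +214.286ms=3/7b
20) 5785.714ms=81/7b +214.286ms=3/7b
Σ=12b of 12 (120bpm 3/4) — PASS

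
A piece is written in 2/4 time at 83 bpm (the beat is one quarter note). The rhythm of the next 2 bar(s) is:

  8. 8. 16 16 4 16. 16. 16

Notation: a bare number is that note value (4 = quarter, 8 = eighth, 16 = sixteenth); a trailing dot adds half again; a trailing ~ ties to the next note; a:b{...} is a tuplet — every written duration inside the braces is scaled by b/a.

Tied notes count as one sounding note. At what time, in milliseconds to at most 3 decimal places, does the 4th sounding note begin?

note 4 onset = 7/4b = 1265.06ms

1. 0.0ms @ 0 + 542.169ms (3/4)
2. 542.169ms @ 3/4 + 542.169ms (3/4)
3. 1084.337ms @ 3/2 + 180.723ms (1/4)
4. 1265.06ms @ 7/4 + 180.723ms (1/4)
5. 1445.783ms @ 2 + 722.892ms (1)
6. 2168.675ms @ 3 + 271.084ms (3/8)
7. 2439.759ms @ 27/8 + 271.084ms (3/8)
8. 2710.843ms @ 15/4 + 180.723ms (1/4)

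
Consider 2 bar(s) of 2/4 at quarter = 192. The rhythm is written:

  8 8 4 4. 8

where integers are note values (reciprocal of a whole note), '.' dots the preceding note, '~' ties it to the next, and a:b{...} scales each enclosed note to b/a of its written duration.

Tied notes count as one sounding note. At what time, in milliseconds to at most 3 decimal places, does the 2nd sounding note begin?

1. 0.0ms @ 0 + 156.25ms (1/2)
2. 156.25ms @ 1/2 + 156.25ms (1/2)
3. 312.5ms @ 1 + 312.5ms (1)
4. 625.0ms @ 2 + 468.75ms (3/2)
5. 1093.75ms @ 7/2 + 156.25ms (1/2)

note 2 onset = 1/2b = 156.25ms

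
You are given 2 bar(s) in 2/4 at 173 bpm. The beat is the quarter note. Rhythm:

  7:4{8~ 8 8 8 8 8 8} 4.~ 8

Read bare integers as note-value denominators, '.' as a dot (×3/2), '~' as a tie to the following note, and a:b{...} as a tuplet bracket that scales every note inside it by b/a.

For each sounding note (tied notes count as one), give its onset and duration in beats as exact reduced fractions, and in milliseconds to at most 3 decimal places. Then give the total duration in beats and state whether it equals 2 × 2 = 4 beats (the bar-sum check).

1) 0.0ms=0b +198.183ms=4/7b
2) 198.183ms=4/7b +99.092ms=2/7b
3) 297.275ms=6/7b +99.092ms=2/7b
4) 396.367ms=8/7b +99.092ms=2/7b
5) 495.458ms=10/7b +99.092ms=2/7b
6) 594.55ms=12/7b +99.092ms=2/7b
7) 693.642ms=2b +693.642ms=2b
Σ=4b of 4 (173bpm 2/4) — PASS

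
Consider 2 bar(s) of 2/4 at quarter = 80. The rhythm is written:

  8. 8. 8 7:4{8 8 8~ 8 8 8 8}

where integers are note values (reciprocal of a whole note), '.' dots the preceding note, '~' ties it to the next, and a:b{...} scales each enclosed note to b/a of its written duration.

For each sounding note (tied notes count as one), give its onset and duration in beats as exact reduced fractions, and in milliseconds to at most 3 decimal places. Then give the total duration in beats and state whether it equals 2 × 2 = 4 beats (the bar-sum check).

1) 0.0ms=0b +562.5ms=3/4b
2) 562.5ms=3/4b +562.5ms=3/4b
3) 1125.0ms=3/2b +375.0ms=1/2b
4) 1500.0ms=2b +214.286ms=2/7b
5) 1714.286ms=16/7b +214.286ms=2/7b
6) 1928.571ms=18/7b +428.571ms=4/7b
7) 2357.143ms=22/7b +214.286ms=2/7b
8) 2571.429ms=24/7b +214.286ms=2/7b
9) 2785.714ms=26/7b +214.286ms=2/7b
Σ=4b of 4 (80bpm 2/4) — PASS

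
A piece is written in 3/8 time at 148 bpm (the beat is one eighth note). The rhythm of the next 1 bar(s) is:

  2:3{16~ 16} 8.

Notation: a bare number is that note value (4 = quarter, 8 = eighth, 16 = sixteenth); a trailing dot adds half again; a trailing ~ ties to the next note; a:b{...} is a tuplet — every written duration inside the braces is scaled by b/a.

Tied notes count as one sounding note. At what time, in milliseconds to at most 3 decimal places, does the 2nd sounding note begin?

1. 0.0ms @ 0 + 608.108ms (3/2)
2. 608.108ms @ 3/2 + 608.108ms (3/2)

note 2 onset = 3/2b = 608.108ms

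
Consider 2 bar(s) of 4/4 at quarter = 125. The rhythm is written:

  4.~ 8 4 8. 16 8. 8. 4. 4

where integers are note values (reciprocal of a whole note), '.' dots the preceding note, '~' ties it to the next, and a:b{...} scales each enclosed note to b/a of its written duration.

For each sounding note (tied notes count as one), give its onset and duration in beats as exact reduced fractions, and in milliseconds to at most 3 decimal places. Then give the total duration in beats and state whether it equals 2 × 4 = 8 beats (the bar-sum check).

1) 0.0ms=0b +960.0ms=2b
2) 960.0ms=2b +480.0ms=1b
3) 1440.0ms=3b +360.0ms=3/4b
4) 1800.0ms=15/4b +120.0ms=1/4b
5) 1920.0ms=4b +360.0ms=3/4b
6) 2280.0ms=19/4b +360.0ms=3/4b
7) 2640.0ms=11/2b +720.0ms=3/2b
8) 3360.0ms=7b +480.0ms=1b
Σ=8b of 8 (125bpm 4/4) — PASS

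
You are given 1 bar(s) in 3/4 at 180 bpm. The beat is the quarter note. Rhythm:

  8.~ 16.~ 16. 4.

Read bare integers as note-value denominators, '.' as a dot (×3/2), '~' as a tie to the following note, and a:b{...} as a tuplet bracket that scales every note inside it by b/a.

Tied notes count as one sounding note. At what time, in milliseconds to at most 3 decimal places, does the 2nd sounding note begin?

note 2 onset = 3/2b = 500.0ms

1. 0.0ms @ 0 + 500.0ms (3/2)
2. 500.0ms @ 3/2 + 500.0ms (3/2)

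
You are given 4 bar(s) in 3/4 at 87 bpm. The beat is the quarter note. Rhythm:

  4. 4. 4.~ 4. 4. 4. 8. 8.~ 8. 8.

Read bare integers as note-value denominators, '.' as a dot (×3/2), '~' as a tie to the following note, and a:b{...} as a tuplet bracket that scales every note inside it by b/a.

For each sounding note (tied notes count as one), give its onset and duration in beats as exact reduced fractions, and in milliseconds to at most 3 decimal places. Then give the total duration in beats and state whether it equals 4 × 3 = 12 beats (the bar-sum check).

1) 0.0ms=0b +1034.483ms=3/2b
2) 1034.483ms=3/2b +1034.483ms=3/2b
3) 2068.966ms=3b +2068.966ms=3b
4) 4137.931ms=6b +1034.483ms=3/2b
5) 5172.414ms=15/2b +1034.483ms=3/2b
6) 6206.897ms=9b +517.241ms=3/4b
7) 6724.138ms=39/4b +1034.483ms=3/2b
8) 7758.621ms=45/4b +517.241ms=3/4b
Σ=12b of 12 (87bpm 3/4) — PASS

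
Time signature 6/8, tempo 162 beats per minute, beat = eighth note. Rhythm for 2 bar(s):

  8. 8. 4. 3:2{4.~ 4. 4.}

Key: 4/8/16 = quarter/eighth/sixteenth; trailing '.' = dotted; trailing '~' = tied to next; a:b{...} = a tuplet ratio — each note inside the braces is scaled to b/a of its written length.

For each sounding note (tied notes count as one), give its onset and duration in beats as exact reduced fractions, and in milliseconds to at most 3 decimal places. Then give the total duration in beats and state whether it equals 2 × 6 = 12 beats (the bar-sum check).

1) 0.0ms=0b +555.556ms=3/2b
2) 555.556ms=3/2b +555.556ms=3/2b
3) 1111.111ms=3b +1111.111ms=3b
4) 2222.222ms=6b +1481.481ms=4b
5) 3703.704ms=10b +740.741ms=2b
Σ=12b of 12 (162bpm 6/8) — PASS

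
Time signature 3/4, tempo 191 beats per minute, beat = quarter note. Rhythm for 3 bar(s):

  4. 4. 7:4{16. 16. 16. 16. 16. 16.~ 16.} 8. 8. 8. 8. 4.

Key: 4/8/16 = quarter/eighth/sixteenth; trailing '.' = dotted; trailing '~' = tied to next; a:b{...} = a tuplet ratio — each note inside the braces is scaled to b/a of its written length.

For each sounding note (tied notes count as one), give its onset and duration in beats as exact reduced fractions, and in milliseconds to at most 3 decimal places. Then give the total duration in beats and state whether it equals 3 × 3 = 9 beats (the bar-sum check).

1) 0.0ms=0b +471.204ms=3/2b
2) 471.204ms=3/2b +471.204ms=3/2b
3) 942.408ms=3b +67.315ms=3/14b
4) 1009.723ms=45/14b +67.315ms=3/14b
5) 1077.038ms=24/7b +67.315ms=3/14b
6) 1144.353ms=51/14b +67.315ms=3/14b
7) 1211.668ms=27/7b +67.315ms=3/14b
8) 1278.983ms=57/14b +134.63ms=3/7b
9) 1413.613ms=9/2b +235.602ms=3/4b
10) 1649.215ms=21/4b +235.602ms=3/4b
11) 1884.817ms=6b +235.602ms=3/4b
12) 2120.419ms=27/4b +235.602ms=3/4b
13) 2356.021ms=15/2b +471.204ms=3/2b
Σ=9b of 9 (191bpm 3/4) — PASS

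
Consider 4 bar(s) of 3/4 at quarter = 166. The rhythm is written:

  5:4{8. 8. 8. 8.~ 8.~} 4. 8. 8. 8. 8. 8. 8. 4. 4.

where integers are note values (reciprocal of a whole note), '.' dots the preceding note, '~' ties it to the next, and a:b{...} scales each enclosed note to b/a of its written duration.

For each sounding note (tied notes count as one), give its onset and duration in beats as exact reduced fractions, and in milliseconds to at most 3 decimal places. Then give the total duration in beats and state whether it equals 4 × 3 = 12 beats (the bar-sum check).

1) 0.0ms=0b +216.867ms=3/5b
2) 216.867ms=3/5b +216.867ms=3/5b
3) 433.735ms=6/5b +216.867ms=3/5b
4) 650.602ms=9/5b +975.904ms=27/10b
5) 1626.506ms=9/2b +271.084ms=3/4b
6) 1897.59ms=21/4b +271.084ms=3/4b
7) 2168.675ms=6b +271.084ms=3/4b
8) 2439.759ms=27/4b +271.084ms=3/4b
9) 2710.843ms=15/2b +271.084ms=3/4b
10) 2981.928ms=33/4b +271.084ms=3/4b
11) 3253.012ms=9b +542.169ms=3/2b
12) 3795.181ms=21/2b +542.169ms=3/2b
Σ=12b of 12 (166bpm 3/4) — PASS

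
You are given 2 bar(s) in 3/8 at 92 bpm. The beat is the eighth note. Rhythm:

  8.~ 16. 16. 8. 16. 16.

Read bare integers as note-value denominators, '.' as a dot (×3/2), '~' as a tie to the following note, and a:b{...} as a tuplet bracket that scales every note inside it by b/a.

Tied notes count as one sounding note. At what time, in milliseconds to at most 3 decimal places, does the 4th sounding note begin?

1. 0.0ms @ 0 + 1467.391ms (9/4)
2. 1467.391ms @ 9/4 + 489.13ms (3/4)
3. 1956.522ms @ 3 + 978.261ms (3/2)
4. 2934.783ms @ 9/2 + 489.13ms (3/4)
5. 3423.913ms @ 21/4 + 489.13ms (3/4)

note 4 onset = 9/2b = 2934.783ms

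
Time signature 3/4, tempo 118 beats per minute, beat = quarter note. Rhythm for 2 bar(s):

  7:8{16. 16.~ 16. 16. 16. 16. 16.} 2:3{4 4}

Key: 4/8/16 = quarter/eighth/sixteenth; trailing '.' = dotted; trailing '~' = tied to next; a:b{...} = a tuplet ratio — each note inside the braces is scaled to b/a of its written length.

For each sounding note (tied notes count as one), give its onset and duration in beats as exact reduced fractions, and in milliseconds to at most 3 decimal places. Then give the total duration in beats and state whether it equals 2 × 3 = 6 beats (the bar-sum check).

1) 0.0ms=0b +217.918ms=3/7b
2) 217.918ms=3/7b +435.835ms=6/7b
3) 653.753ms=9/7b +217.918ms=3/7b
4) 871.671ms=12/7b +217.918ms=3/7b
5) 1089.588ms=15/7b +217.918ms=3/7b
6) 1307.506ms=18/7b +217.918ms=3/7b
7) 1525.424ms=3b +762.712ms=3/2b
8) 2288.136ms=9/2b +762.712ms=3/2b
Σ=6b of 6 (118bpm 3/4) — PASS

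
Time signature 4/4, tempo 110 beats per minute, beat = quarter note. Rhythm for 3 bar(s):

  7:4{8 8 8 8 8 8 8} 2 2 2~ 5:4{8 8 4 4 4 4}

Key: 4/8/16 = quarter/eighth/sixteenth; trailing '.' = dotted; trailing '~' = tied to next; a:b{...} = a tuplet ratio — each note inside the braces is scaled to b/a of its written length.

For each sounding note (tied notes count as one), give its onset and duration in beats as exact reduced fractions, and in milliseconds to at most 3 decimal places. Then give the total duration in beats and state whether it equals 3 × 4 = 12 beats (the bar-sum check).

1) 0.0ms=0b +155.844ms=2/7b
2) 155.844ms=2/7b +155.844ms=2/7b
3) 311.688ms=4/7b +155.844ms=2/7b
4) 467.532ms=6/7b +155.844ms=2/7b
5) 623.377ms=8/7b +155.844ms=2/7b
6) 779.221ms=10/7b +155.844ms=2/7b
7) 935.065ms=12/7b +155.844ms=2/7b
8) 1090.909ms=2b +1090.909ms=2b
9) 2181.818ms=4b +1090.909ms=2b
10) 3272.727ms=6b +1309.091ms=12/5b
11) 4581.818ms=42/5b +218.182ms=2/5b
12) 4800.0ms=44/5b +436.364ms=4/5b
13) 5236.364ms=48/5b +436.364ms=4/5b
14) 5672.727ms=52/5b +436.364ms=4/5b
15) 6109.091ms=56/5b +436.364ms=4/5b
Σ=12b of 12 (110bpm 4/4) — PASS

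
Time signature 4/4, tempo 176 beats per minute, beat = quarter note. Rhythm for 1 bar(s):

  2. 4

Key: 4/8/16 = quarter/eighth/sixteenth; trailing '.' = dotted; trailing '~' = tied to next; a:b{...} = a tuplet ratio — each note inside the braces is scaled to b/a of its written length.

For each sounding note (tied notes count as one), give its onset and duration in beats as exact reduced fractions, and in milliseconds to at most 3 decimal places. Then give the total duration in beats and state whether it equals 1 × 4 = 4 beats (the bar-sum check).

1) 0.0ms=0b +1022.727ms=3b
2) 1022.727ms=3b +340.909ms=1b
Σ=4b of 4 (176bpm 4/4) — PASS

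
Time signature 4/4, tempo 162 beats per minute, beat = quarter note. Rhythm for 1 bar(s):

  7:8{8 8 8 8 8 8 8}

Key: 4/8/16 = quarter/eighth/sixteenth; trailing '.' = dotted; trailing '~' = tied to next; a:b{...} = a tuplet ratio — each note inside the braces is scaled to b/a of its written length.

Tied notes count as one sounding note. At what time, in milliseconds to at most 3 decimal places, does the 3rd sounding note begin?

1. 0.0ms @ 0 + 211.64ms (4/7)
2. 211.64ms @ 4/7 + 211.64ms (4/7)
3. 423.28ms @ 8/7 + 211.64ms (4/7)
4. 634.921ms @ 12/7 + 211.64ms (4/7)
5. 846.561ms @ 16/7 + 211.64ms (4/7)
6. 1058.201ms @ 20/7 + 211.64ms (4/7)
7. 1269.841ms @ 24/7 + 211.64ms (4/7)

note 3 onset = 8/7b = 423.28ms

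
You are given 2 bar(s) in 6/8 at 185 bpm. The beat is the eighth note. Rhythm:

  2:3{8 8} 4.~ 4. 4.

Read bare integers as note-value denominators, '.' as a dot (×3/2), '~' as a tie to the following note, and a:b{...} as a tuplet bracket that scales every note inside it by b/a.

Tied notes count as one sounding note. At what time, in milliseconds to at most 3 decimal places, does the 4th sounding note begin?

1. 0.0ms @ 0 + 486.486ms (3/2)
2. 486.486ms @ 3/2 + 486.486ms (3/2)
3. 972.973ms @ 3 + 1945.946ms (6)
4. 2918.919ms @ 9 + 972.973ms (3)

note 4 onset = 9b = 2918.919ms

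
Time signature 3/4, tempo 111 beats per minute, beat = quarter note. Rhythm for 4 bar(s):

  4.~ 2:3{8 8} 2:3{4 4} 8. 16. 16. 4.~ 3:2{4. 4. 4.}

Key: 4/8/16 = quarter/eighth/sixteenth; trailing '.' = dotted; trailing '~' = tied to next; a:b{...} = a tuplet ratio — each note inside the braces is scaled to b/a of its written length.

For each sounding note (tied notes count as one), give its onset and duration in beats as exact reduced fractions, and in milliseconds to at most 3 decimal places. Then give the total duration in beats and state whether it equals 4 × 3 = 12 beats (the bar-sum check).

1) 0.0ms=0b +1216.216ms=9/4b
2) 1216.216ms=9/4b +405.405ms=3/4b
3) 1621.622ms=3b +810.811ms=3/2b
4) 2432.432ms=9/2b +810.811ms=3/2b
5) 3243.243ms=6b +405.405ms=3/4b
6) 3648.649ms=27/4b +202.703ms=3/8b
7) 3851.351ms=57/8b +202.703ms=3/8b
8) 4054.054ms=15/2b +1351.351ms=5/2b
9) 5405.405ms=10b +540.541ms=1b
10) 5945.946ms=11b +540.541ms=1b
Σ=12b of 12 (111bpm 3/4) — PASS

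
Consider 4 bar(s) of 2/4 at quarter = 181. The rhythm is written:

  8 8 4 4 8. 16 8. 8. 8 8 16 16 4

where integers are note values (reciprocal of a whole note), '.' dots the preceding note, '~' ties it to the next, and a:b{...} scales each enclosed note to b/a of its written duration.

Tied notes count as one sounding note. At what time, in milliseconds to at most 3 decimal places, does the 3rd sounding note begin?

1. 0.0ms @ 0 + 165.746ms (1/2)
2. 165.746ms @ 1/2 + 165.746ms (1/2)
3. 331.492ms @ 1 + 331.492ms (1)
4. 662.983ms @ 2 + 331.492ms (1)
5. 994.475ms @ 3 + 248.619ms (3/4)
6. 1243.094ms @ 15/4 + 82.873ms (1/4)
7. 1325.967ms @ 4 + 248.619ms (3/4)
8. 1574.586ms @ 19/4 + 248.619ms (3/4)
9. 1823.204ms @ 11/2 + 165.746ms (1/2)
10. 1988.95ms @ 6 + 165.746ms (1/2)
11. 2154.696ms @ 13/2 + 82.873ms (1/4)
12. 2237.569ms @ 27/4 + 82.873ms (1/4)
13. 2320.442ms @ 7 + 331.492ms (1)

note 3 onset = 1b = 331.492ms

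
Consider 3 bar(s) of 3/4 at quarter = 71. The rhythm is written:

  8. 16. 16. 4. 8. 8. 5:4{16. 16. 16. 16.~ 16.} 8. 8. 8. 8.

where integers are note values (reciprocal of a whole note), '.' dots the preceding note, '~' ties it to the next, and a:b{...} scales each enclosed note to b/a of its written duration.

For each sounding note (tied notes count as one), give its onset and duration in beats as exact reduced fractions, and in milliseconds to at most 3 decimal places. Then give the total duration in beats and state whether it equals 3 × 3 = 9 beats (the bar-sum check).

1) 0.0ms=0b +633.803ms=3/4b
2) 633.803ms=3/4b +316.901ms=3/8b
3) 950.704ms=9/8b +316.901ms=3/8b
4) 1267.606ms=3/2b +1267.606ms=3/2b
5) 2535.211ms=3b +633.803ms=3/4b
6) 3169.014ms=15/4b +633.803ms=3/4b
7) 3802.817ms=9/2b +253.521ms=3/10b
8) 4056.338ms=24/5b +253.521ms=3/10b
9) 4309.859ms=51/10b +253.521ms=3/10b
10) 4563.38ms=27/5b +507.042ms=3/5b
11) 5070.423ms=6b +633.803ms=3/4b
12) 5704.225ms=27/4b +633.803ms=3/4b
13) 6338.028ms=15/2b +633.803ms=3/4b
14) 6971.831ms=33/4b +633.803ms=3/4b
Σ=9b of 9 (71bpm 3/4) — PASS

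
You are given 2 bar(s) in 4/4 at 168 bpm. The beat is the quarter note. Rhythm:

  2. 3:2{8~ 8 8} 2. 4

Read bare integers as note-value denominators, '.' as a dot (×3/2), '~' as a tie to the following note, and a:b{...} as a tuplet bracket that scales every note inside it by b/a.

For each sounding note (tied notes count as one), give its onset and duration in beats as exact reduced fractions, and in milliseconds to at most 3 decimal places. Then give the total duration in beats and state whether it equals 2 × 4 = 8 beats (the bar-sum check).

1) 0.0ms=0b +1071.429ms=3b
2) 1071.429ms=3b +238.095ms=2/3b
3) 1309.524ms=11/3b +119.048ms=1/3b
4) 1428.571ms=4b +1071.429ms=3b
5) 2500.0ms=7b +357.143ms=1b
Σ=8b of 8 (168bpm 4/4) — PASS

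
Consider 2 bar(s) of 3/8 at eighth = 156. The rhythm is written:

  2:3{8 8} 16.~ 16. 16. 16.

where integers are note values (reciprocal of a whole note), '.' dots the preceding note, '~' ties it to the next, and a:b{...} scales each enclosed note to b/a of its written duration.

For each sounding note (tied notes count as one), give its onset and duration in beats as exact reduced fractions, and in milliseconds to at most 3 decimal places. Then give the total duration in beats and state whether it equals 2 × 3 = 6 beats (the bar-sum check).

1) 0.0ms=0b +576.923ms=3/2b
2) 576.923ms=3/2b +576.923ms=3/2b
3) 1153.846ms=3b +576.923ms=3/2b
4) 1730.769ms=9/2b +288.462ms=3/4b
5) 2019.231ms=21/4b +288.462ms=3/4b
Σ=6b of 6 (156bpm 3/8) — PASS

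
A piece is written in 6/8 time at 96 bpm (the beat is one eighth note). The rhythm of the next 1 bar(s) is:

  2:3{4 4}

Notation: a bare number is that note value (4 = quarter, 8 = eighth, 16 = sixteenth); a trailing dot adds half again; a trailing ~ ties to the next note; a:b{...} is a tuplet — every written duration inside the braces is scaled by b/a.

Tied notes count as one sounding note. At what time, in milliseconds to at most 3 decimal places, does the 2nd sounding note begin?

1. 0.0ms @ 0 + 1875.0ms (3)
2. 1875.0ms @ 3 + 1875.0ms (3)

note 2 onset = 3b = 1875.0ms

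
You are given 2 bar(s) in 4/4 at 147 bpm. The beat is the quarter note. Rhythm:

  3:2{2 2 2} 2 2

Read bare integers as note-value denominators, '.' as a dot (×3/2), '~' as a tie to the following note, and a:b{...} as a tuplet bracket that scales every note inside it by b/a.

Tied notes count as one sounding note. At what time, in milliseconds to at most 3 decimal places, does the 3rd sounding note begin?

note 3 onset = 8/3b = 1088.435ms

1. 0.0ms @ 0 + 544.218ms (4/3)
2. 544.218ms @ 4/3 + 544.218ms (4/3)
3. 1088.435ms @ 8/3 + 544.218ms (4/3)
4. 1632.653ms @ 4 + 816.327ms (2)
5. 2448.98ms @ 6 + 816.327ms (2)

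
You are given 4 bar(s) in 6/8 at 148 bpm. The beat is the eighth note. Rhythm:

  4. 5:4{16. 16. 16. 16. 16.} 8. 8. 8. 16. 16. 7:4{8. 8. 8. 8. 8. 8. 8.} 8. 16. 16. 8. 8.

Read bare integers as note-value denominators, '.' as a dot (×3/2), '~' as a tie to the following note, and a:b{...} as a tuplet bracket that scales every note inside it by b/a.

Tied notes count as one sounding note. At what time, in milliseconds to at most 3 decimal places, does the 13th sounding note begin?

1. 0.0ms @ 0 + 1216.216ms (3)
2. 1216.216ms @ 3 + 243.243ms (3/5)
3. 1459.459ms @ 18/5 + 243.243ms (3/5)
4. 1702.703ms @ 21/5 + 243.243ms (3/5)
5. 1945.946ms @ 24/5 + 243.243ms (3/5)
6. 2189.189ms @ 27/5 + 243.243ms (3/5)
7. 2432.432ms @ 6 + 608.108ms (3/2)
8. 3040.541ms @ 15/2 + 608.108ms (3/2)
9. 3648.649ms @ 9 + 608.108ms (3/2)
10. 4256.757ms @ 21/2 + 304.054ms (3/4)
11. 4560.811ms @ 45/4 + 304.054ms (3/4)
12. 4864.865ms @ 12 + 347.49ms (6/7)
13. 5212.355ms @ 90/7 + 347.49ms (6/7)
14. 5559.846ms @ 96/7 + 347.49ms (6/7)
15. 5907.336ms @ 102/7 + 347.49ms (6/7)
16. 6254.826ms @ 108/7 + 347.49ms (6/7)
17. 6602.317ms @ 114/7 + 347.49ms (6/7)
18. 6949.807ms @ 120/7 + 347.49ms (6/7)
19. 7297.297ms @ 18 + 608.108ms (3/2)
20. 7905.405ms @ 39/2 + 304.054ms (3/4)
21. 8209.459ms @ 81/4 + 304.054ms (3/4)
22. 8513.514ms @ 21 + 608.108ms (3/2)
23. 9121.622ms @ 45/2 + 608.108ms (3/2)

note 13 onset = 90/7b = 5212.355ms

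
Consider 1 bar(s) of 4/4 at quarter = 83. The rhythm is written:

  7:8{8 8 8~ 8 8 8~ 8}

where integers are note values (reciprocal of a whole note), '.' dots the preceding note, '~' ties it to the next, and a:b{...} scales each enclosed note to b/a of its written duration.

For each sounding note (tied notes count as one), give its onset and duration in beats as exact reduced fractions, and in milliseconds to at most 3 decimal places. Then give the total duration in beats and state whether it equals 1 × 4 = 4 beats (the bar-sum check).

1) 0.0ms=0b +413.081ms=4/7b
2) 413.081ms=4/7b +413.081ms=4/7b
3) 826.162ms=8/7b +826.162ms=8/7b
4) 1652.324ms=16/7b +413.081ms=4/7b
5) 2065.404ms=20/7b +826.162ms=8/7b
Σ=4b of 4 (83bpm 4/4) — PASS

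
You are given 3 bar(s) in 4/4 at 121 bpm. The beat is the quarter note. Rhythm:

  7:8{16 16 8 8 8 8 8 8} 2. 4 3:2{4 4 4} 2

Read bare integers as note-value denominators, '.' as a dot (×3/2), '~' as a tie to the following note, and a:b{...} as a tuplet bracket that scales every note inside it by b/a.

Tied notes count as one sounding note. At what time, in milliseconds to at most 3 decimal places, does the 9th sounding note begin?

note 9 onset = 4b = 1983.471ms

1. 0.0ms @ 0 + 141.677ms (2/7)
2. 141.677ms @ 2/7 + 141.677ms (2/7)
3. 283.353ms @ 4/7 + 283.353ms (4/7)
4. 566.706ms @ 8/7 + 283.353ms (4/7)
5. 850.059ms @ 12/7 + 283.353ms (4/7)
6. 1133.412ms @ 16/7 + 283.353ms (4/7)
7. 1416.765ms @ 20/7 + 283.353ms (4/7)
8. 1700.118ms @ 24/7 + 283.353ms (4/7)
9. 1983.471ms @ 4 + 1487.603ms (3)
10. 3471.074ms @ 7 + 495.868ms (1)
11. 3966.942ms @ 8 + 330.579ms (2/3)
12. 4297.521ms @ 26/3 + 330.579ms (2/3)
13. 4628.099ms @ 28/3 + 330.579ms (2/3)
14. 4958.678ms @ 10 + 991.736ms (2)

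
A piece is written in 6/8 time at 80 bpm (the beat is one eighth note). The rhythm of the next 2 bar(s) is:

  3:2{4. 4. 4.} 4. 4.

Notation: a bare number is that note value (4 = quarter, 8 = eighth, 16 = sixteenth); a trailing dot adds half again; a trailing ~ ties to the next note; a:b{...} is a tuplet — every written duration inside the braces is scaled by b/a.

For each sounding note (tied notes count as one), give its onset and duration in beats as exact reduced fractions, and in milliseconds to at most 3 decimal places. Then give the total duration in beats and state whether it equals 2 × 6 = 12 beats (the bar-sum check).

1) 0.0ms=0b +1500.0ms=2b
2) 1500.0ms=2b +1500.0ms=2b
3) 3000.0ms=4b +1500.0ms=2b
4) 4500.0ms=6b +2250.0ms=3b
5) 6750.0ms=9b +2250.0ms=3b
Σ=12b of 12 (80bpm 6/8) — PASS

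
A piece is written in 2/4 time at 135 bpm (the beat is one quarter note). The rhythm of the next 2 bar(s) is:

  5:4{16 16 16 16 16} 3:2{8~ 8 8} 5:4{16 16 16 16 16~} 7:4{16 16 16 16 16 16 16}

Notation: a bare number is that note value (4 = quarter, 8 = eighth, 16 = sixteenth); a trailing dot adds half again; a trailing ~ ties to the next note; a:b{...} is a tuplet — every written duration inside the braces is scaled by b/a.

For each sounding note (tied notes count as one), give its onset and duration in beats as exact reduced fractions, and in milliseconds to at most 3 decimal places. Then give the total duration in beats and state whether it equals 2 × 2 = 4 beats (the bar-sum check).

1) 0.0ms=0b +88.889ms=1/5b
2) 88.889ms=1/5b +88.889ms=1/5b
3) 177.778ms=2/5b +88.889ms=1/5b
4) 266.667ms=3/5b +88.889ms=1/5b
5) 355.556ms=4/5b +88.889ms=1/5b
6) 444.444ms=1b +296.296ms=2/3b
7) 740.741ms=5/3b +148.148ms=1/3b
8) 888.889ms=2b +88.889ms=1/5b
9) 977.778ms=11/5b +88.889ms=1/5b
10) 1066.667ms=12/5b +88.889ms=1/5b
11) 1155.556ms=13/5b +88.889ms=1/5b
12) 1244.444ms=14/5b +152.381ms=12/35b
13) 1396.825ms=22/7b +63.492ms=1/7b
14) 1460.317ms=23/7b +63.492ms=1/7b
15) 1523.81ms=24/7b +63.492ms=1/7b
16) 1587.302ms=25/7b +63.492ms=1/7b
17) 1650.794ms=26/7b +63.492ms=1/7b
18) 1714.286ms=27/7b +63.492ms=1/7b
Σ=4b of 4 (135bpm 2/4) — PASS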